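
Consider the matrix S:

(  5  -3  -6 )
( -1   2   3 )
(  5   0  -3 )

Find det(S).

Expand along column 2:
  − (-3) · |-1 3; 5 -3| = −(-3)·(3 − 15) = -36
  + 2 · |5 -6; 5 -3| = 2·(-15 − (-30)) = 30
Sum: (-36) + (30) = -6

|S| = -6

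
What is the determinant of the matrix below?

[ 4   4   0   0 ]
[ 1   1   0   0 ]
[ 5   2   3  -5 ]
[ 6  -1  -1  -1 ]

The determinant is 0.

The matrix is block lower-triangular with a 2×2 block and a 2×2 block on the diagonal, so its determinant equals the product of the determinants of the diagonal blocks.
det of the 2×2 block = 0
det of the 2×2 block = -8
det = (0)·(-8) = 0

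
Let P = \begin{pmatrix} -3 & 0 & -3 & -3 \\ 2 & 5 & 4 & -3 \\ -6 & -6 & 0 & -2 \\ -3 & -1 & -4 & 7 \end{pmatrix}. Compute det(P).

Expand along row 1 (it has 1 zero):
  + (-3) · M_11   where M_11 = det([5 4 -3; -6 0 -2; -1 -4 7]) = 64
  + (-3) · M_13   where M_13 = det([2 5 -3; -6 -6 -2; -3 -1 7]) = 188
  − (-3) · M_14   where M_14 = det([2 5 4; -6 -6 0; -3 -1 -4]) = -120
det = (+1)·(-3)·(64) + (+1)·(-3)·(188) + (-1)·(-3)·(-120) = -1116

|P| = -1116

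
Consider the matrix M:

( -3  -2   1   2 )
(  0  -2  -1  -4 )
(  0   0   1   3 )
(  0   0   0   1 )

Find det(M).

6

M is upper triangular, so det(M) is the product of the diagonal entries:
det = (-3) · (-2) · (1) · (1) = 6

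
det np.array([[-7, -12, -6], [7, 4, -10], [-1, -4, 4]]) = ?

Expand along column 1:
  + (-7) · |4 -10; -4 4| = (-7)·(16 − 40) = 168
  − 7 · |-12 -6; -4 4| = −7·(-48 − 24) = 504
  + (-1) · |-12 -6; 4 -10| = (-1)·(120 − (-24)) = -144
Sum: (168) + (504) + (-144) = 528

The determinant is 528.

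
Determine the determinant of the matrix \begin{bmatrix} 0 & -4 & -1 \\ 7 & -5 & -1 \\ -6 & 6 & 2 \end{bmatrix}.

Expand along column 1:
  − 7 · |-4 -1; 6 2| = −7·(-8 − (-6)) = 14
  + (-6) · |-4 -1; -5 -1| = (-6)·(4 − 5) = 6
Sum: (14) + (6) = 20

20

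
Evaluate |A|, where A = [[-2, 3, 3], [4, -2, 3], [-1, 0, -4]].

Expand along column 2:
  − 3 · |4 3; -1 -4| = −3·(-16 − (-3)) = 39
  + (-2) · |-2 3; -1 -4| = (-2)·(8 − (-3)) = -22
Sum: (39) + (-22) = 17

The determinant is 17.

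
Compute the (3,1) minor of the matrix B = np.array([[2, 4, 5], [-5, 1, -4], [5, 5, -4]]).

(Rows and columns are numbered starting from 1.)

-21

Delete row 3 and column 1; the remaining 2×2 submatrix is [4 5; 1 -4].
Its determinant is 4·(-4) − 5·1 = -21.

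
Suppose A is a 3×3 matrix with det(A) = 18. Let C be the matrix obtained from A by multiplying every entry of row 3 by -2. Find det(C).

det(C) = -36

Scaling one row by -2 multiplies the determinant by -2.
det(C) = (-2)·(18) = -36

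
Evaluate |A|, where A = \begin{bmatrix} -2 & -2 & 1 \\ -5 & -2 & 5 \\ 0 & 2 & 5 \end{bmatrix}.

The determinant is -20.

Expand along column 1:
  + (-2) · |-2 5; 2 5| = (-2)·(-10 − 10) = 40
  − (-5) · |-2 1; 2 5| = −(-5)·(-10 − 2) = -60
Sum: (40) + (-60) = -20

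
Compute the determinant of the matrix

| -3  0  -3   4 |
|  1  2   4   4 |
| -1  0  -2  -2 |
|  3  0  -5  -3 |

Expand along column 2 (it has 3 zeros):
  + (2) · M_22   where M_22 = det([-3 -3 4; -1 -2 -2; 3 -5 -3]) = 83
det = (+1)·(2)·(83) = 166

166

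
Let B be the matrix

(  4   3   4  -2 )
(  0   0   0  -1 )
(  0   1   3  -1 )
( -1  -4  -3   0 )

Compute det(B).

The determinant is -31.

Expand along row 2 (it has 3 zeros):
  + (-1) · M_24   where M_24 = det([4 3 4; 0 1 3; -1 -4 -3]) = 31
det = (+1)·(-1)·(31) = -31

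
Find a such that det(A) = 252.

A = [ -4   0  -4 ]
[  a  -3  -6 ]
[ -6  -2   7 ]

Expanding along the column containing a, det(A) is linear in a: det(A) = (8)·a + (204).
Set (8)·a + (204) = 252  ⇒  (8)·a = 48  ⇒  a = 6.

a = 6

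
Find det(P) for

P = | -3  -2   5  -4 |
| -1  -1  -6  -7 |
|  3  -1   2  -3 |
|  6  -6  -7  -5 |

1680

Expand along row 1:
  + (-3) · M_11   where M_11 = det([-1 -6 -7; -1 2 -3; -6 -7 -5]) = -180
  − (-2) · M_12   where M_12 = det([-1 -6 -7; 3 2 -3; 6 -7 -5]) = 280
  + (5) · M_13   where M_13 = det([-1 -1 -7; 3 -1 -3; 6 -6 -5]) = 100
  − (-4) · M_14   where M_14 = det([-1 -1 -6; 3 -1 2; 6 -6 -7]) = 20
det = (+1)·(-3)·(-180) + (-1)·(-2)·(280) + (+1)·(5)·(100) + (-1)·(-4)·(20) = 1680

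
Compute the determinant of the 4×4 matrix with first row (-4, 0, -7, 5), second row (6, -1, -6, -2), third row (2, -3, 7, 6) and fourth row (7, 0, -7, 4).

2087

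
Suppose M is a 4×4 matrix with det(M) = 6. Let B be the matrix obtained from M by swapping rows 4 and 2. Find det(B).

Swapping two rows multiplies the determinant by −1.
det(B) = (-1)·(6) = -6

det(B) = -6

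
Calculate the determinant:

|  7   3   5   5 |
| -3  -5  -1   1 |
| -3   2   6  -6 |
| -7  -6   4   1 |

Expand along row 1:
  + (7) · M_11   where M_11 = det([-5 -1 1; 2 6 -6; -6 4 1]) = -140
  − (3) · M_12   where M_12 = det([-3 -1 1; -3 6 -6; -7 4 1]) = -105
  + (5) · M_13   where M_13 = det([-3 -5 1; -3 2 -6; -7 -6 1]) = -91
  − (5) · M_14   where M_14 = det([-3 -5 -1; -3 2 6; -7 -6 4]) = -14
det = (+1)·(7)·(-140) + (-1)·(3)·(-105) + (+1)·(5)·(-91) + (-1)·(5)·(-14) = -1050

-1050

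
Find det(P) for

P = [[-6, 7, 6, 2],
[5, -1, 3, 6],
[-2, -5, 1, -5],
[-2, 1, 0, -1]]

Expand along row 4 (it has 1 zero):
  − (-2) · M_41   where M_41 = det([7 6 2; -1 3 6; -5 1 -5]) = -329
  + (1) · M_42   where M_42 = det([-6 6 2; 5 3 6; -2 1 -5]) = 226
  + (-1) · M_44   where M_44 = det([-6 7 6; 5 -1 3; -2 -5 1]) = -323
det = (-1)·(-2)·(-329) + (+1)·(1)·(226) + (+1)·(-1)·(-323) = -109

The determinant is -109.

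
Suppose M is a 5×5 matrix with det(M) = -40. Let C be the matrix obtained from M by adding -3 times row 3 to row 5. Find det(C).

-40

Adding a multiple of one row to another leaves the determinant unchanged.
det(C) = (1)·(-40) = -40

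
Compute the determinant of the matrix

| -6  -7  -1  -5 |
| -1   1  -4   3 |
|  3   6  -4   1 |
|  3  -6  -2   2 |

The determinant is 1503.

Expand along row 1:
  + (-6) · M_11   where M_11 = det([1 -4 3; 6 -4 1; -6 -2 2]) = -42
  − (-7) · M_12   where M_12 = det([-1 -4 3; 3 -4 1; 3 -2 2]) = 36
  + (-1) · M_13   where M_13 = det([-1 1 3; 3 6 1; 3 -6 2]) = -129
  − (-5) · M_14   where M_14 = det([-1 1 -4; 3 6 -4; 3 -6 -2]) = 174
det = (+1)·(-6)·(-42) + (-1)·(-7)·(36) + (+1)·(-1)·(-129) + (-1)·(-5)·(174) = 1503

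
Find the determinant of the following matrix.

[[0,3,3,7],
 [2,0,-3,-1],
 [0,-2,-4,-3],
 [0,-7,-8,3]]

Expand along column 1 (it has 3 zeros):
  − (2) · M_21   where M_21 = det([3 3 7; -2 -4 -3; -7 -8 3]) = -111
det = (-1)·(2)·(-111) = 222

222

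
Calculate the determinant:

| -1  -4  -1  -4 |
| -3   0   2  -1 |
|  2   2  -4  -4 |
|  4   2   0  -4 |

Expand along row 2 (it has 1 zero):
  − (-3) · M_21   where M_21 = det([-4 -1 -4; 2 -4 -4; 2 0 -4]) = -96
  − (2) · M_23   where M_23 = det([-1 -4 -4; 2 2 -4; 4 2 -4]) = 48
  + (-1) · M_24   where M_24 = det([-1 -4 -1; 2 2 -4; 4 2 0]) = 60
det = (-1)·(-3)·(-96) + (-1)·(2)·(48) + (+1)·(-1)·(60) = -444

-444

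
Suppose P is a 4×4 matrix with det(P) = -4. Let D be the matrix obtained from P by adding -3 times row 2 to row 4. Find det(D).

-4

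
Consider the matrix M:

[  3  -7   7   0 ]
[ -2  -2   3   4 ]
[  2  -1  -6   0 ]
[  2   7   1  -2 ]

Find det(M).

Expand along column 4 (it has 2 zeros):
  + (4) · M_24   where M_24 = det([3 -7 7; 2 -1 -6; 2 7 1]) = 333
  + (-2) · M_44   where M_44 = det([3 -7 7; -2 -2 3; 2 -1 -6]) = 129
det = (+1)·(4)·(333) + (+1)·(-2)·(129) = 1074

The determinant is 1074.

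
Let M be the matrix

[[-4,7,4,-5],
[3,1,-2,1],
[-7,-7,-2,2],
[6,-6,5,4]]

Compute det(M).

361

Expand along row 1:
  + (-4) · M_11   where M_11 = det([1 -2 1; -7 -2 2; -6 5 4]) = -97
  − (7) · M_12   where M_12 = det([3 -2 1; -7 -2 2; 6 5 4]) = -157
  + (4) · M_13   where M_13 = det([3 1 1; -7 -7 2; 6 -6 4]) = 76
  − (-5) · M_14   where M_14 = det([3 1 -2; -7 -7 -2; 6 -6 5]) = -286
det = (+1)·(-4)·(-97) + (-1)·(7)·(-157) + (+1)·(4)·(76) + (-1)·(-5)·(-286) = 361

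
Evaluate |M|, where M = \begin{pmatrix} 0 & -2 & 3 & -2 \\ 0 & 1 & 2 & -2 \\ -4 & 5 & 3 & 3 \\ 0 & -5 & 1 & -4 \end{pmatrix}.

|M| = -128

Expand along column 1 (it has 3 zeros):
  + (-4) · M_31   where M_31 = det([-2 3 -2; 1 2 -2; -5 1 -4]) = 32
det = (+1)·(-4)·(32) = -128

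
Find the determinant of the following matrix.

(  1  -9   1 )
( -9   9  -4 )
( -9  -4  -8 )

Expand along row 1:
  + 1 · |9 -4; -4 -8| = 1·(-72 − 16) = -88
  − (-9) · |-9 -4; -9 -8| = −(-9)·(72 − 36) = 324
  + 1 · |-9 9; -9 -4| = 1·(36 − (-81)) = 117
Sum: (-88) + (324) + (117) = 353

353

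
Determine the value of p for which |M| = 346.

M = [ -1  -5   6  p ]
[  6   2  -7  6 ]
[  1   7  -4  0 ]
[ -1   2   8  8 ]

Expanding along the row containing p, det(M) is linear in p: det(M) = (-313)·p + (972).
Set (-313)·p + (972) = 346  ⇒  (-313)·p = -626  ⇒  p = 2.

p = 2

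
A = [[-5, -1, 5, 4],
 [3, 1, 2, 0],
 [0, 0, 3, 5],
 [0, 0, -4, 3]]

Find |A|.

A is block upper-triangular with a 2×2 block and a 2×2 block on the diagonal, so its determinant equals the product of the determinants of the diagonal blocks.
det of the 2×2 block = -2
det of the 2×2 block = 29
det = (-2)·(29) = -58

-58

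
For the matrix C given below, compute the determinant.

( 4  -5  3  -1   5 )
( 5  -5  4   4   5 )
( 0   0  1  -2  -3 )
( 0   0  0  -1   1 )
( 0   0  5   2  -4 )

det(C) = -115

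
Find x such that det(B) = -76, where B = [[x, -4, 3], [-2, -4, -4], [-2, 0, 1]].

3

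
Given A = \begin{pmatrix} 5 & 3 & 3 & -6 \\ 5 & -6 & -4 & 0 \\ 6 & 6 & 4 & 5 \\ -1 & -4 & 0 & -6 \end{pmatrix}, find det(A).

det(A) = 1390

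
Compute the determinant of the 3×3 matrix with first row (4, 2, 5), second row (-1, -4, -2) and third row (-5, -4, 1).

The determinant is -106.

Expand along row 1:
  + 4 · |-4 -2; -4 1| = 4·(-4 − 8) = -48
  − 2 · |-1 -2; -5 1| = −2·(-1 − 10) = 22
  + 5 · |-1 -4; -5 -4| = 5·(4 − 20) = -80
Sum: (-48) + (22) + (-80) = -106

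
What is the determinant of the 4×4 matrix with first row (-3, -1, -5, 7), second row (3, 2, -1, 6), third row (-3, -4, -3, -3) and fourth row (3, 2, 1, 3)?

30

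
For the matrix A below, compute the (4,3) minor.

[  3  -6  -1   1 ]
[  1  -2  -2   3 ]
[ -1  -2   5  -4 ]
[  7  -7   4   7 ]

The minor is 32.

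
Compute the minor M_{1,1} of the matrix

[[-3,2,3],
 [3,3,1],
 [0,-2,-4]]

Delete row 1 and column 1; the remaining 2×2 submatrix is [3 1; -2 -4].
Its determinant is 3·(-4) − 1·(-2) = -10.

-10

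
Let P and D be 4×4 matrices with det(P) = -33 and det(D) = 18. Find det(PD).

det(PD) = det(P)·det(D) = (-33)·(18) = -594

-594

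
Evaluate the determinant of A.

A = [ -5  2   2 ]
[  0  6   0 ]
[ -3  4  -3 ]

Expand along row 2:
  + 6 · |-5 2; -3 -3| = 6·(15 − (-6)) = 126

|A| = 126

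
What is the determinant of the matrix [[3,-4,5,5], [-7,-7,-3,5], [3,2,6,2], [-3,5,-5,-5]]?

-128

Expand along row 1:
  + (3) · M_11   where M_11 = det([-7 -3 5; 2 6 2; 5 -5 -5]) = -120
  − (-4) · M_12   where M_12 = det([-7 -3 5; 3 6 2; -3 -5 -5]) = 128
  + (5) · M_13   where M_13 = det([-7 -7 5; 3 2 2; -3 5 -5]) = 182
  − (5) · M_14   where M_14 = det([-7 -7 -3; 3 2 6; -3 5 -5]) = 238
det = (+1)·(3)·(-120) + (-1)·(-4)·(128) + (+1)·(5)·(182) + (-1)·(5)·(238) = -128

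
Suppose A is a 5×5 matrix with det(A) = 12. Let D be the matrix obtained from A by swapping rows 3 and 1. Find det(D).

Swapping two rows multiplies the determinant by −1.
det(D) = (-1)·(12) = -12

-12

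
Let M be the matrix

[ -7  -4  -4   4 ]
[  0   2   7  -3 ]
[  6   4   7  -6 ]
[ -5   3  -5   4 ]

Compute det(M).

|M| = 325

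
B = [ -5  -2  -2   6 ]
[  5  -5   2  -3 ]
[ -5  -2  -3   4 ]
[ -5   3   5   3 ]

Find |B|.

|B| = 520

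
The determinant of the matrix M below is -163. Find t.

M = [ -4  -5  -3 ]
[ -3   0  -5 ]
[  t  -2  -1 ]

Expanding along the row containing t, det(M) is linear in t: det(M) = (25)·t + (37).
Set (25)·t + (37) = -163  ⇒  (25)·t = -200  ⇒  t = -8.

-8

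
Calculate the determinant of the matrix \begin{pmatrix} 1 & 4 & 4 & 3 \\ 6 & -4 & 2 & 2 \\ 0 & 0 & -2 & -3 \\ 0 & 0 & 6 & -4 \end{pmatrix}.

The determinant is -728.

The matrix is block upper-triangular with a 2×2 block and a 2×2 block on the diagonal, so its determinant equals the product of the determinants of the diagonal blocks.
det of the 2×2 block = -28
det of the 2×2 block = 26
det = (-28)·(26) = -728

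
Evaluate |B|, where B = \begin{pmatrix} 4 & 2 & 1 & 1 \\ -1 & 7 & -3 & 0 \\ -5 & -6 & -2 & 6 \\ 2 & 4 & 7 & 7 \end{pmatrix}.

-2070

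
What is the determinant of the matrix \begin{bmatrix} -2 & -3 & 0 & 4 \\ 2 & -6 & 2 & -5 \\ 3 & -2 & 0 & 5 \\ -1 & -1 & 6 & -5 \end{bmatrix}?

-1106

Expand along column 3 (it has 2 zeros):
  − (2) · M_23   where M_23 = det([-2 -3 4; 3 -2 5; -1 -1 -5]) = -80
  − (6) · M_43   where M_43 = det([-2 -3 4; 2 -6 -5; 3 -2 5]) = 211
det = (-1)·(2)·(-80) + (-1)·(6)·(211) = -1106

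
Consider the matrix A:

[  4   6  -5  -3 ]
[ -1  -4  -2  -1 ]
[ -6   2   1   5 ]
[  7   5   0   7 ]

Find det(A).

Expand along row 4 (it has 1 zero):
  − (7) · M_41   where M_41 = det([6 -5 -3; -4 -2 -1; 2 1 5]) = -144
  + (5) · M_42   where M_42 = det([4 -5 -3; -1 -2 -1; -6 1 5]) = -52
  + (7) · M_44   where M_44 = det([4 6 -5; -1 -4 -2; -6 2 1]) = 208
det = (-1)·(7)·(-144) + (+1)·(5)·(-52) + (+1)·(7)·(208) = 2204

2204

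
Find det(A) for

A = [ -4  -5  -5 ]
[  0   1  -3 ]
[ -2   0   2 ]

Expand along row 2:
  + 1 · |-4 -5; -2 2| = 1·(-8 − 10) = -18
  − (-3) · |-4 -5; -2 0| = −(-3)·(0 − 10) = -30
Sum: (-18) + (-30) = -48

|A| = -48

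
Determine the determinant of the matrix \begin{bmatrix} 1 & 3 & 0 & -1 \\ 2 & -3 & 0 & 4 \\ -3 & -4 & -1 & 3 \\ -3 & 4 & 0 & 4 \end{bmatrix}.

The determinant is 87.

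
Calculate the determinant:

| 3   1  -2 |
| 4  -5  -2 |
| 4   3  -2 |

Expand along row 1:
  + 3 · |-5 -2; 3 -2| = 3·(10 − (-6)) = 48
  − 1 · |4 -2; 4 -2| = −1·(-8 − (-8)) = 0
  + (-2) · |4 -5; 4 3| = (-2)·(12 − (-20)) = -64
Sum: (48) + (0) + (-64) = -16

The determinant is -16.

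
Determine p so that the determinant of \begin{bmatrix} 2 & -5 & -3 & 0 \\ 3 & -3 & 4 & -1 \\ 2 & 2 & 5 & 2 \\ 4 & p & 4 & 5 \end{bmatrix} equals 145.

p = 4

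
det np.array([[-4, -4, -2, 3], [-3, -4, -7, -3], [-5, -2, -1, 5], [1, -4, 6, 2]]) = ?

Expand along row 1:
  + (-4) · M_11   where M_11 = det([-4 -7 -3; -2 -1 5; -4 6 2]) = 288
  − (-4) · M_12   where M_12 = det([-3 -7 -3; -5 -1 5; 1 6 2]) = 78
  + (-2) · M_13   where M_13 = det([-3 -4 -3; -5 -2 5; 1 -4 2]) = -174
  − (3) · M_14   where M_14 = det([-3 -4 -7; -5 -2 -1; 1 -4 6]) = -222
det = (+1)·(-4)·(288) + (-1)·(-4)·(78) + (+1)·(-2)·(-174) + (-1)·(3)·(-222) = 174

The determinant is 174.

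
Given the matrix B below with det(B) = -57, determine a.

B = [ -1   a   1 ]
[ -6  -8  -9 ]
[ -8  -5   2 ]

Expanding along the row containing a, det(B) is linear in a: det(B) = (84)·a + (27).
Set (84)·a + (27) = -57  ⇒  (84)·a = -84  ⇒  a = -1.

a = -1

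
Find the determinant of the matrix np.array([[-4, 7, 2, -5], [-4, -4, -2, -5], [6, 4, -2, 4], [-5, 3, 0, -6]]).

-110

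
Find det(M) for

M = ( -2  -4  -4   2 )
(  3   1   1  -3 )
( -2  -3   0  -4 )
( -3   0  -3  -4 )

Expand along row 3 (it has 1 zero):
  + (-2) · M_31   where M_31 = det([-4 -4 2; 1 1 -3; 0 -3 -4]) = 30
  − (-3) · M_32   where M_32 = det([-2 -4 2; 3 1 -3; -3 -3 -4]) = -70
  − (-4) · M_34   where M_34 = det([-2 -4 -4; 3 1 1; -3 0 -3]) = -30
det = (+1)·(-2)·(30) + (-1)·(-3)·(-70) + (-1)·(-4)·(-30) = -390

det(M) = -390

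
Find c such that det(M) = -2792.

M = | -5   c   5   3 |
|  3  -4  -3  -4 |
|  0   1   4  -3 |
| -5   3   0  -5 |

c = -9

Expanding along the row containing c, det(M) is linear in c: det(M) = (185)·c + (-1127).
Set (185)·c + (-1127) = -2792  ⇒  (185)·c = -1665  ⇒  c = -9.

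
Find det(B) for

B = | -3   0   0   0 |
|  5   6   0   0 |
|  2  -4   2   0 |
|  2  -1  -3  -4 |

B is lower triangular, so det(B) is the product of the diagonal entries:
det = (-3) · (6) · (2) · (-4) = 144

The determinant is 144.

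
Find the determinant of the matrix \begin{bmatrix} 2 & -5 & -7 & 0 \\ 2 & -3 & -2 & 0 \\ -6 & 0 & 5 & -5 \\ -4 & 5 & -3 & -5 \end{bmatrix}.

Expand along column 4 (it has 2 zeros):
  − (-5) · M_34   where M_34 = det([2 -5 -7; 2 -3 -2; -4 5 -3]) = -18
  + (-5) · M_44   where M_44 = det([2 -5 -7; 2 -3 -2; -6 0 5]) = 86
det = (-1)·(-5)·(-18) + (+1)·(-5)·(86) = -520

-520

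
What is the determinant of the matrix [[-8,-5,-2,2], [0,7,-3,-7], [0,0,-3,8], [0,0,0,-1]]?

The matrix is upper triangular, so the determinant is the product of the diagonal entries:
det = (-8) · (7) · (-3) · (-1) = -168

-168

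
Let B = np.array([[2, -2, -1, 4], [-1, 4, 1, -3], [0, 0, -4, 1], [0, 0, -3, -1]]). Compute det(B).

det(B) = 42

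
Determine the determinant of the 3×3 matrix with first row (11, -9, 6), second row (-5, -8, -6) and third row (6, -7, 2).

94

Expand along column 1:
  + 11 · |-8 -6; -7 2| = 11·(-16 − 42) = -638
  − (-5) · |-9 6; -7 2| = −(-5)·(-18 − (-42)) = 120
  + 6 · |-9 6; -8 -6| = 6·(54 − (-48)) = 612
Sum: (-638) + (120) + (612) = 94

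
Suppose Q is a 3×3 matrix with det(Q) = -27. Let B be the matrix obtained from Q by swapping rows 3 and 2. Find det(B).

Swapping two rows multiplies the determinant by −1.
det(B) = (-1)·(-27) = 27

det(B) = 27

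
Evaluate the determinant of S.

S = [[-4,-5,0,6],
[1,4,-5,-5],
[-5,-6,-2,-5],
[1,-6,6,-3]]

780

Expand along row 1 (it has 1 zero):
  + (-4) · M_11   where M_11 = det([4 -5 -5; -6 -2 -5; -6 6 -3]) = 324
  − (-5) · M_12   where M_12 = det([1 -5 -5; -5 -2 -5; 1 6 -3]) = 276
  − (6) · M_14   where M_14 = det([1 4 -5; -5 -6 -2; 1 -6 6]) = -116
det = (+1)·(-4)·(324) + (-1)·(-5)·(276) + (-1)·(6)·(-116) = 780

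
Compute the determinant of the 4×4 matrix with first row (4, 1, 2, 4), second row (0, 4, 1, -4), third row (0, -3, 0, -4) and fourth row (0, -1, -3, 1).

The determinant is -308.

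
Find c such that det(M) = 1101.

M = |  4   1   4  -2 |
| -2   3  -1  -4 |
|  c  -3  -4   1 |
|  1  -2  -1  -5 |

Expanding along the column containing c, det(M) is linear in c: det(M) = (103)·c + (277).
Set (103)·c + (277) = 1101  ⇒  (103)·c = 824  ⇒  c = 8.

8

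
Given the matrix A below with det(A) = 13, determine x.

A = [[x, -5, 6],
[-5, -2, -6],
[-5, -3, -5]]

-1

Expanding along the row containing x, det(A) is linear in x: det(A) = (-8)·x + (5).
Set (-8)·x + (5) = 13  ⇒  (-8)·x = 8  ⇒  x = -1.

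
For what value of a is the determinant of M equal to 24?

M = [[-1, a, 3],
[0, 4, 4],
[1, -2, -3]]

8

Expanding along the column containing a, det(M) is linear in a: det(M) = (4)·a + (-8).
Set (4)·a + (-8) = 24  ⇒  (4)·a = 32  ⇒  a = 8.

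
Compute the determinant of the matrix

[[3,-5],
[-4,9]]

det = 3·9 − (-5)·(-4) = 27 − 20 = 7

7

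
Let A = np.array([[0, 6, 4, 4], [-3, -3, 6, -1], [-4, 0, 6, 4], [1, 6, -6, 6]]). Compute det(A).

|A| = 156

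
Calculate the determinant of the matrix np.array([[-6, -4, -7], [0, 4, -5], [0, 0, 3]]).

-72

The matrix is upper triangular, so the determinant is the product of the diagonal entries:
det = (-6) · (4) · (3) = -72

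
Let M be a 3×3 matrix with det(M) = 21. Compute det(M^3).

det(M^3) = (det M)^3 = (21)^3 = 9261

9261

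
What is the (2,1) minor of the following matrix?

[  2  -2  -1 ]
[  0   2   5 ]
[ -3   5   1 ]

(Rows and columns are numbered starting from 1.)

Delete row 2 and column 1; the remaining 2×2 submatrix is [-2 -1; 5 1].
Its determinant is (-2)·1 − (-1)·5 = 3.

The minor is 3.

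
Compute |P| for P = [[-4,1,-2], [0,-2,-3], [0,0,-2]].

P is upper triangular, so det(P) is the product of the diagonal entries:
det = (-4) · (-2) · (-2) = -16

det(P) = -16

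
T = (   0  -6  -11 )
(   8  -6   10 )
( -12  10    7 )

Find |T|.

|T| = 968

Expand along column 1:
  − 8 · |-6 -11; 10 7| = −8·(-42 − (-110)) = -544
  + (-12) · |-6 -11; -6 10| = (-12)·(-60 − 66) = 1512
Sum: (-544) + (1512) = 968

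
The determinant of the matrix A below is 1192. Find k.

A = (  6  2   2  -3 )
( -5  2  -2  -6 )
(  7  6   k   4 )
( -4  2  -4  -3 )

Expanding along the row containing k, det(A) is linear in k: det(A) = (60)·k + (712).
Set (60)·k + (712) = 1192  ⇒  (60)·k = 480  ⇒  k = 8.

8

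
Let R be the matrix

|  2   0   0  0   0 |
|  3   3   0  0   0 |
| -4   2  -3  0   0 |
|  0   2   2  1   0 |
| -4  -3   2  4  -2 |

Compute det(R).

R is lower triangular, so det(R) is the product of the diagonal entries:
det = (2) · (3) · (-3) · (1) · (-2) = 36

36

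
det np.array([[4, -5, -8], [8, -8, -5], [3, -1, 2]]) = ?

Expand along column 1:
  + 4 · |-8 -5; -1 2| = 4·(-16 − 5) = -84
  − 8 · |-5 -8; -1 2| = −8·(-10 − 8) = 144
  + 3 · |-5 -8; -8 -5| = 3·(25 − 64) = -117
Sum: (-84) + (144) + (-117) = -57

-57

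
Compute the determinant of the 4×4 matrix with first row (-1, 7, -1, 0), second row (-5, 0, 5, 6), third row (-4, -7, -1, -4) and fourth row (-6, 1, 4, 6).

-348

Expand along row 1 (it has 1 zero):
  + (-1) · M_11   where M_11 = det([0 5 6; -7 -1 -4; 1 4 6]) = 28
  − (7) · M_12   where M_12 = det([-5 5 6; -4 -1 -4; -6 4 6]) = 58
  + (-1) · M_13   where M_13 = det([-5 0 6; -4 -7 -4; -6 1 6]) = -86
det = (+1)·(-1)·(28) + (-1)·(7)·(58) + (+1)·(-1)·(-86) = -348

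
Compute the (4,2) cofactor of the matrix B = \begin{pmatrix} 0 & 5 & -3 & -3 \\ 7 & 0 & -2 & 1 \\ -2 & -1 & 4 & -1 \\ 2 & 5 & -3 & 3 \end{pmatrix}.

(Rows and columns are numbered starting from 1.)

-87

Delete row 4 and column 2; the remaining 3×3 submatrix is [0 -3 -3; 7 -2 1; -2 4 -1].
Its determinant is -87.
The cofactor carries sign (−1)^(4+2) = +1, so C_{4,2} = +(-87) = -87.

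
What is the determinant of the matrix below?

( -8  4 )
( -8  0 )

32

det = (-8)·0 − 4·(-8) = 0 − (-32) = 32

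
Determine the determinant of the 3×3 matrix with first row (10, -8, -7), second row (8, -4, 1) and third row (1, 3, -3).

Expand along row 1:
  + 10 · |-4 1; 3 -3| = 10·(12 − 3) = 90
  − (-8) · |8 1; 1 -3| = −(-8)·(-24 − 1) = -200
  + (-7) · |8 -4; 1 3| = (-7)·(24 − (-4)) = -196
Sum: (90) + (-200) + (-196) = -306

The determinant is -306.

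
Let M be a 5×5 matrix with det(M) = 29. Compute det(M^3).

24389

det(M^3) = (det M)^3 = (29)^3 = 24389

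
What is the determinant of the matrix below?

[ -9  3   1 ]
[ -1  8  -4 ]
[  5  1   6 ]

The determinant is -551.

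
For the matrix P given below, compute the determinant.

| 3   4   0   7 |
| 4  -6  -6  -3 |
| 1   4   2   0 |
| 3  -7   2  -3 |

-1432

Expand along row 1 (it has 1 zero):
  + (3) · M_11   where M_11 = det([-6 -6 -3; 4 2 0; -7 2 -3]) = -102
  − (4) · M_12   where M_12 = det([4 -6 -3; 1 2 0; 3 2 -3]) = -30
  − (7) · M_14   where M_14 = det([4 -6 -6; 1 4 2; 3 -7 2]) = 178
det = (+1)·(3)·(-102) + (-1)·(4)·(-30) + (-1)·(7)·(178) = -1432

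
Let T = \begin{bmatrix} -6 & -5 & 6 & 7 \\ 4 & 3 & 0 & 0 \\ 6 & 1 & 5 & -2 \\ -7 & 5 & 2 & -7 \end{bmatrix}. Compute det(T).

Expand along row 2 (it has 2 zeros):
  − (4) · M_21   where M_21 = det([-5 6 7; 1 5 -2; 5 2 -7]) = -24
  + (3) · M_22   where M_22 = det([-6 6 7; 6 5 -2; -7 2 -7]) = 851
det = (-1)·(4)·(-24) + (+1)·(3)·(851) = 2649

|T| = 2649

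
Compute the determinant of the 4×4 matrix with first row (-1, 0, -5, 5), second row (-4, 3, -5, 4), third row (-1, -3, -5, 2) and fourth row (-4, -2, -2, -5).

The determinant is 9.

Expand along row 1 (it has 1 zero):
  + (-1) · M_11   where M_11 = det([3 -5 4; -3 -5 2; -2 -2 -5]) = 166
  + (-5) · M_13   where M_13 = det([-4 3 4; -1 -3 2; -4 -2 -5]) = -155
  − (5) · M_14   where M_14 = det([-4 3 -5; -1 -3 -5; -4 -2 -2]) = 120
det = (+1)·(-1)·(166) + (+1)·(-5)·(-155) + (-1)·(5)·(120) = 9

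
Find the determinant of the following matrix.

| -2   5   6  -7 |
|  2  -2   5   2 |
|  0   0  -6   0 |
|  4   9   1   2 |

Expand along row 3 (it has 3 zeros):
  + (-6) · M_33   where M_33 = det([-2 5 -7; 2 -2 2; 4 9 2]) = -118
det = (+1)·(-6)·(-118) = 708

708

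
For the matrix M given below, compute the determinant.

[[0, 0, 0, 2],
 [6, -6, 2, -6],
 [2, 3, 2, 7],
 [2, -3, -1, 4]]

84

Expand along row 1 (it has 3 zeros):
  − (2) · M_14   where M_14 = det([6 -6 2; 2 3 2; 2 -3 -1]) = -42
det = (-1)·(2)·(-42) = 84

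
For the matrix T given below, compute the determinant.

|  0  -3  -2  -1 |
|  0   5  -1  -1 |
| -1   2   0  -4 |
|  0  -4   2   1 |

Expand along column 1 (it has 3 zeros):
  + (-1) · M_31   where M_31 = det([-3 -2 -1; 5 -1 -1; -4 2 1]) = -7
det = (+1)·(-1)·(-7) = 7

det(T) = 7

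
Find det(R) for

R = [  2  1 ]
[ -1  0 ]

det(R) = 2·0 − 1·(-1) = 0 − (-1) = 1

det(R) = 1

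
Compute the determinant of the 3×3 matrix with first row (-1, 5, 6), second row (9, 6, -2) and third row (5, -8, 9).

Expand along column 1:
  + (-1) · |6 -2; -8 9| = (-1)·(54 − 16) = -38
  − 9 · |5 6; -8 9| = −9·(45 − (-48)) = -837
  + 5 · |5 6; 6 -2| = 5·(-10 − 36) = -230
Sum: (-38) + (-837) + (-230) = -1105

-1105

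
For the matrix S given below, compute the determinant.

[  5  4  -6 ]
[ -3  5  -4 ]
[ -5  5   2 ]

Expand along column 1:
  + 5 · |5 -4; 5 2| = 5·(10 − (-20)) = 150
  − (-3) · |4 -6; 5 2| = −(-3)·(8 − (-30)) = 114
  + (-5) · |4 -6; 5 -4| = (-5)·(-16 − (-30)) = -70
Sum: (150) + (114) + (-70) = 194

194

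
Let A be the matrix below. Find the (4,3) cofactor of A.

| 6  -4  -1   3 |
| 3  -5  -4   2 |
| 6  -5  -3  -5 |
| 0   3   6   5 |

The cofactor is -147.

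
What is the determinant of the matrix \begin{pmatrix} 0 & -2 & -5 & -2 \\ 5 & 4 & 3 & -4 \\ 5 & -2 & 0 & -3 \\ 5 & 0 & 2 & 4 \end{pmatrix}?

Expand along row 1 (it has 1 zero):
  − (-2) · M_12   where M_12 = det([5 3 -4; 5 0 -3; 5 2 4]) = -115
  + (-5) · M_13   where M_13 = det([5 4 -4; 5 -2 -3; 5 0 4]) = -220
  − (-2) · M_14   where M_14 = det([5 4 3; 5 -2 0; 5 0 2]) = -30
det = (-1)·(-2)·(-115) + (+1)·(-5)·(-220) + (-1)·(-2)·(-30) = 810

The determinant is 810.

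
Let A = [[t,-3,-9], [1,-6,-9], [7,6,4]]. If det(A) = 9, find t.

8

Expanding along the row containing t, det(A) is linear in t: det(A) = (30)·t + (-231).
Set (30)·t + (-231) = 9  ⇒  (30)·t = 240  ⇒  t = 8.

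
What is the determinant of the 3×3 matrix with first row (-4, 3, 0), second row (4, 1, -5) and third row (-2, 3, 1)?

-46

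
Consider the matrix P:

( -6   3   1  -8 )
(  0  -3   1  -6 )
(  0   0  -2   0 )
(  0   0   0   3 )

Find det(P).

-108

P is upper triangular, so det(P) is the product of the diagonal entries:
det = (-6) · (-3) · (-2) · (3) = -108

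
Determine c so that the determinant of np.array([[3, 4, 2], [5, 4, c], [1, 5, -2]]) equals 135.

-7

Expanding along the row containing c, det(M) is linear in c: det(M) = (-11)·c + (58).
Set (-11)·c + (58) = 135  ⇒  (-11)·c = 77  ⇒  c = -7.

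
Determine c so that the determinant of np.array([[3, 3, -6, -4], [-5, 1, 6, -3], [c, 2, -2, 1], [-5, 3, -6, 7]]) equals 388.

Expanding along the row containing c, det(A) is linear in c: det(A) = (264)·c + (652).
Set (264)·c + (652) = 388  ⇒  (264)·c = -264  ⇒  c = -1.

-1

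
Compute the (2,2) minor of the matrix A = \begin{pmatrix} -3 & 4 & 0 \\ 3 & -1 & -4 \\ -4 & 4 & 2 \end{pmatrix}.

The minor is -6.

Delete row 2 and column 2; the remaining 2×2 submatrix is [-3 0; -4 2].
Its determinant is (-3)·2 − 0·(-4) = -6.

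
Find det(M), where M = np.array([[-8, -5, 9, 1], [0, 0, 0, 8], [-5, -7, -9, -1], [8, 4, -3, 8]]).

Expand along row 2 (it has 3 zeros):
  + (8) · M_24   where M_24 = det([-8 -5 9; -5 -7 -9; 8 4 -3]) = 303
det = (+1)·(8)·(303) = 2424

|M| = 2424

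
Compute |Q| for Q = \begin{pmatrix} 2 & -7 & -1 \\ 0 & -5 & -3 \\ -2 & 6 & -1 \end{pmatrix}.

14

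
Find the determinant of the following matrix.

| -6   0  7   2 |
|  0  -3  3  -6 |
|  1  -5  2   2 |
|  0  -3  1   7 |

Expand along column 1 (it has 2 zeros):
  + (-6) · M_11   where M_11 = det([-3 3 -6; -5 2 2; -3 1 7]) = 45
  + (1) · M_31   where M_31 = det([0 7 2; -3 3 -6; -3 1 7]) = 285
det = (+1)·(-6)·(45) + (+1)·(1)·(285) = 15

The determinant is 15.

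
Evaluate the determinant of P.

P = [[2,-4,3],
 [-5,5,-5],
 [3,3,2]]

Expand along column 1:
  + 2 · |5 -5; 3 2| = 2·(10 − (-15)) = 50
  − (-5) · |-4 3; 3 2| = −(-5)·(-8 − 9) = -85
  + 3 · |-4 3; 5 -5| = 3·(20 − 15) = 15
Sum: (50) + (-85) + (15) = -20

The determinant is -20.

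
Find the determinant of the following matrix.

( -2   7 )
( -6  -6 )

The determinant is 54.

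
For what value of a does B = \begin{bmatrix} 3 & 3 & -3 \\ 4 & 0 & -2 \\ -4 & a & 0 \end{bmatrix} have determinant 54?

a = -5

Expanding along the row containing a, det(B) is linear in a: det(B) = (-6)·a + (24).
Set (-6)·a + (24) = 54  ⇒  (-6)·a = 30  ⇒  a = -5.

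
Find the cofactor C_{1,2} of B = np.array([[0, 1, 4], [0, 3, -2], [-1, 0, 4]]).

The cofactor is 2.

Delete row 1 and column 2; the remaining 2×2 submatrix is [0 -2; -1 4].
Its determinant is 0·4 − (-2)·(-1) = -2.
The cofactor carries sign (−1)^(1+2) = −1, so C_{1,2} = −(-2) = 2.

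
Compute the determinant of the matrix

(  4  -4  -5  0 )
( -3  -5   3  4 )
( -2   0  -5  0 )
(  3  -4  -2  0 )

-176

Expand along column 4 (it has 3 zeros):
  + (4) · M_24   where M_24 = det([4 -4 -5; -2 0 -5; 3 -4 -2]) = -44
det = (+1)·(4)·(-44) = -176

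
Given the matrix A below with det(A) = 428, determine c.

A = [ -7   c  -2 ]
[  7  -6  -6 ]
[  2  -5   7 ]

Expanding along the column containing c, det(A) is linear in c: det(A) = (-61)·c + (550).
Set (-61)·c + (550) = 428  ⇒  (-61)·c = -122  ⇒  c = 2.

c = 2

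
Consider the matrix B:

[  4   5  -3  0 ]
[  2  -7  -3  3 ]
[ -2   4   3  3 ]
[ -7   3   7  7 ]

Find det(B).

Expand along row 1 (it has 1 zero):
  + (4) · M_11   where M_11 = det([-7 -3 3; 4 3 3; 3 7 7]) = 114
  − (5) · M_12   where M_12 = det([2 -3 3; -2 3 3; -7 7 7]) = 42
  + (-3) · M_13   where M_13 = det([2 -7 3; -2 4 3; -7 3 7]) = 153
det = (+1)·(4)·(114) + (-1)·(5)·(42) + (+1)·(-3)·(153) = -213

The determinant is -213.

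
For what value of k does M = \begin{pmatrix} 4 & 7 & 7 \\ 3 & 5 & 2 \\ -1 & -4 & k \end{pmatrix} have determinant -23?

Expanding along the column containing k, det(M) is linear in k: det(M) = (-1)·k + (-31).
Set (-1)·k + (-31) = -23  ⇒  (-1)·k = 8  ⇒  k = -8.

k = -8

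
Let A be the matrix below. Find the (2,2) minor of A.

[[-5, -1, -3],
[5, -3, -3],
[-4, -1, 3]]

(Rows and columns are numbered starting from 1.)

-27

Delete row 2 and column 2; the remaining 2×2 submatrix is [-5 -3; -4 3].
Its determinant is (-5)·3 − (-3)·(-4) = -27.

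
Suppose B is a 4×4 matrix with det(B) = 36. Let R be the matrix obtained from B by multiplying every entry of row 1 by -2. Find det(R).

Scaling one row by -2 multiplies the determinant by -2.
det(R) = (-2)·(36) = -72

-72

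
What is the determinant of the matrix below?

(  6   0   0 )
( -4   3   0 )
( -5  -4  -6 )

The matrix is lower triangular, so the determinant is the product of the diagonal entries:
det = (6) · (3) · (-6) = -108

-108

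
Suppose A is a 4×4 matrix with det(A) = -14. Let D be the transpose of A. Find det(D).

-14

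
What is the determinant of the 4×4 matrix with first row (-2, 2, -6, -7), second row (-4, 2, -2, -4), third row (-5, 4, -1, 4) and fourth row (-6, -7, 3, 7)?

The determinant is 1572.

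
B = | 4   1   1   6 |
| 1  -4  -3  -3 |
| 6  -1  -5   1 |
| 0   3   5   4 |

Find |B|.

Expand along row 4 (it has 1 zero):
  + (3) · M_42   where M_42 = det([4 1 6; 1 -3 -3; 6 -5 1]) = -13
  − (5) · M_43   where M_43 = det([4 1 6; 1 -4 -3; 6 -1 1]) = 91
  + (4) · M_44   where M_44 = det([4 1 1; 1 -4 -3; 6 -1 -5]) = 78
det = (+1)·(3)·(-13) + (-1)·(5)·(91) + (+1)·(4)·(78) = -182

-182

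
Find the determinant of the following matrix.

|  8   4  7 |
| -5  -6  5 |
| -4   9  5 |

The determinant is -1063.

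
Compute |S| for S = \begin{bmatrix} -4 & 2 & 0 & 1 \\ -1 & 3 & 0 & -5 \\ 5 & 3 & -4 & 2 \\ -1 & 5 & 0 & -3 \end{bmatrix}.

|S| = 248

Expand along column 3 (it has 3 zeros):
  + (-4) · M_33   where M_33 = det([-4 2 1; -1 3 -5; -1 5 -3]) = -62
det = (+1)·(-4)·(-62) = 248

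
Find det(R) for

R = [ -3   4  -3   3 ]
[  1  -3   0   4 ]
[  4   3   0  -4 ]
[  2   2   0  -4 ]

Expand along column 3 (it has 3 zeros):
  + (-3) · M_13   where M_13 = det([1 -3 4; 4 3 -4; 2 2 -4]) = -20
det = (+1)·(-3)·(-20) = 60

60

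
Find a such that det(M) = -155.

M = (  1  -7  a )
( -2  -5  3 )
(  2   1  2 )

-9

Expanding along the column containing a, det(M) is linear in a: det(M) = (8)·a + (-83).
Set (8)·a + (-83) = -155  ⇒  (8)·a = -72  ⇒  a = -9.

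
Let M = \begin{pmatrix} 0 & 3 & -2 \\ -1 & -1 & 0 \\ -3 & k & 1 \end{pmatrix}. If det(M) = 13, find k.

Expanding along the row containing k, det(M) is linear in k: det(M) = (2)·k + (9).
Set (2)·k + (9) = 13  ⇒  (2)·k = 4  ⇒  k = 2.

2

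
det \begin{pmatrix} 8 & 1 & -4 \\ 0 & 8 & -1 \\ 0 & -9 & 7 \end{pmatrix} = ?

Expand along column 1:
  + 8 · |8 -1; -9 7| = 8·(56 − 9) = 376

The determinant is 376.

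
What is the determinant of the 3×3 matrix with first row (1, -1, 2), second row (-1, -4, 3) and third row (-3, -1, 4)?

The determinant is -30.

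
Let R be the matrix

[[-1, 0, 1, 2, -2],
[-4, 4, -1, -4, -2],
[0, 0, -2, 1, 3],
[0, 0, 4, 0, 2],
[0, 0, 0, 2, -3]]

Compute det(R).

det(R) = -176

R is block upper-triangular with a 2×2 block and a 3×3 block on the diagonal, so its determinant equals the product of the determinants of the diagonal blocks.
det of the 2×2 block = -4
det of the 3×3 block = 44
det = (-4)·(44) = -176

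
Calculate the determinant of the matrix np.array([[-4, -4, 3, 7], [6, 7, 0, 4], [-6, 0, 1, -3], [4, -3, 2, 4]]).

Expand along row 2 (it has 1 zero):
  − (6) · M_21   where M_21 = det([-4 3 7; 0 1 -3; -3 2 4]) = 8
  + (7) · M_22   where M_22 = det([-4 3 7; -6 1 -3; 4 2 4]) = -116
  + (4) · M_24   where M_24 = det([-4 -4 3; -6 0 1; 4 -3 2]) = -22
det = (-1)·(6)·(8) + (+1)·(7)·(-116) + (+1)·(4)·(-22) = -948

-948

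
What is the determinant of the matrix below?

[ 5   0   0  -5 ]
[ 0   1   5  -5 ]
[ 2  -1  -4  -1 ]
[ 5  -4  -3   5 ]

Expand along row 1 (it has 2 zeros):
  + (5) · M_11   where M_11 = det([1 5 -5; -1 -4 -1; -4 -3 5]) = 87
  − (-5) · M_14   where M_14 = det([0 1 5; 2 -1 -4; 5 -4 -3]) = -29
det = (+1)·(5)·(87) + (-1)·(-5)·(-29) = 290

290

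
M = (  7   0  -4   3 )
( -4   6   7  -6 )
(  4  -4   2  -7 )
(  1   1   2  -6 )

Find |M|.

|M| = -915

Expand along row 1 (it has 1 zero):
  + (7) · M_11   where M_11 = det([6 7 -6; -4 2 -7; 1 2 -6]) = -145
  + (-4) · M_13   where M_13 = det([-4 6 -6; 4 -4 -7; 1 1 -6]) = -70
  − (3) · M_14   where M_14 = det([-4 6 7; 4 -4 2; 1 1 2]) = 60
det = (+1)·(7)·(-145) + (+1)·(-4)·(-70) + (-1)·(3)·(60) = -915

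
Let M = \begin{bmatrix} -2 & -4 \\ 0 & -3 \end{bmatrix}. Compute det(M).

The determinant is 6.

det(M) = (-2)·(-3) − (-4)·0 = 6 − 0 = 6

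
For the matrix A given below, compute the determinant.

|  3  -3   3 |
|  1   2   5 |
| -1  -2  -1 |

36

Expand along column 1:
  + 3 · |2 5; -2 -1| = 3·(-2 − (-10)) = 24
  − 1 · |-3 3; -2 -1| = −1·(3 − (-6)) = -9
  + (-1) · |-3 3; 2 5| = (-1)·(-15 − 6) = 21
Sum: (24) + (-9) + (21) = 36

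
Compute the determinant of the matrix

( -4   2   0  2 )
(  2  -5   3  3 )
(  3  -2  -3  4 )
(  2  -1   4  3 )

Expand along row 1 (it has 1 zero):
  + (-4) · M_11   where M_11 = det([-5 3 3; -2 -3 4; -1 4 3]) = 98
  − (2) · M_12   where M_12 = det([2 3 3; 3 -3 4; 2 4 3]) = 1
  − (2) · M_14   where M_14 = det([2 -5 3; 3 -2 -3; 2 -1 4]) = 71
det = (+1)·(-4)·(98) + (-1)·(2)·(1) + (-1)·(2)·(71) = -536

The determinant is -536.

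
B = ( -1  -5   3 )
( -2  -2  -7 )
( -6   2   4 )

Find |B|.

det(B) = -304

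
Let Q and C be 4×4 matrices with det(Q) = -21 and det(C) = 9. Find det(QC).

det(QC) = det(Q)·det(C) = (-21)·(9) = -189

-189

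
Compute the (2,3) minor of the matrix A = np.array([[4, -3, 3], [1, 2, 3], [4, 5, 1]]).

The minor is 32.

Delete row 2 and column 3; the remaining 2×2 submatrix is [4 -3; 4 5].
Its determinant is 4·5 − (-3)·4 = 32.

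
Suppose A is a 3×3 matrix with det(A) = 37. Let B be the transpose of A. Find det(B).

37

det(Aᵀ) = det(A).
det(B) = (1)·(37) = 37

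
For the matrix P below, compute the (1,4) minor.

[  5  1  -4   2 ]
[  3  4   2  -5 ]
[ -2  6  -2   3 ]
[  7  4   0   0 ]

The minor is -132.

Delete row 1 and column 4; the remaining 3×3 submatrix is [3 4 2; -2 6 -2; 7 4 0].
Its determinant is -132.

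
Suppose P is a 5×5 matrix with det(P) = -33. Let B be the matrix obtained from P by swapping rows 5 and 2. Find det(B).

The determinant is 33.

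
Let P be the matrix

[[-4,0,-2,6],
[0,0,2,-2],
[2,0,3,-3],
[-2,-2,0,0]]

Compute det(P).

Expand along column 2 (it has 3 zeros):
  + (-2) · M_42   where M_42 = det([-4 -2 6; 0 2 -2; 2 3 -3]) = -16
det = (+1)·(-2)·(-16) = 32

32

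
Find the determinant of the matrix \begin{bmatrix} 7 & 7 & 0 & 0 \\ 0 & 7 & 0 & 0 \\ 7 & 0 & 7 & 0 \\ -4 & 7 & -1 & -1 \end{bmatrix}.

The matrix is block lower-triangular with a 2×2 block and a 2×2 block on the diagonal, so its determinant equals the product of the determinants of the diagonal blocks.
det of the 2×2 block = 49
det of the 2×2 block = -7
det = (49)·(-7) = -343

-343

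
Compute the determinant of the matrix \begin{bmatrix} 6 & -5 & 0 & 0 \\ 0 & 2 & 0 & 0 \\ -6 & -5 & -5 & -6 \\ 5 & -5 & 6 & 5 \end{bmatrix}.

The determinant is 132.

The matrix is block lower-triangular with a 2×2 block and a 2×2 block on the diagonal, so its determinant equals the product of the determinants of the diagonal blocks.
det of the 2×2 block = 12
det of the 2×2 block = 11
det = (12)·(11) = 132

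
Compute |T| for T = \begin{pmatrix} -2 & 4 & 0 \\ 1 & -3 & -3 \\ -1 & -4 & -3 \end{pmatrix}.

Expand along row 1:
  + (-2) · |-3 -3; -4 -3| = (-2)·(9 − 12) = 6
  − 4 · |1 -3; -1 -3| = −4·(-3 − 3) = 24
Sum: (6) + (24) = 30

The determinant is 30.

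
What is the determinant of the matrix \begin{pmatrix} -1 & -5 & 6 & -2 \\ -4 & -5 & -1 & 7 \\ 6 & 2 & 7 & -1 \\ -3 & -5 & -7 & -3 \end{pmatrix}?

Expand along row 1:
  + (-1) · M_11   where M_11 = det([-5 -1 7; 2 7 -1; -5 -7 -3]) = 276
  − (-5) · M_12   where M_12 = det([-4 -1 7; 6 7 -1; -3 -7 -3]) = -56
  + (6) · M_13   where M_13 = det([-4 -5 7; 6 2 -1; -3 -5 -3]) = -229
  − (-2) · M_14   where M_14 = det([-4 -5 -1; 6 2 7; -3 -5 -7]) = -165
det = (+1)·(-1)·(276) + (-1)·(-5)·(-56) + (+1)·(6)·(-229) + (-1)·(-2)·(-165) = -2260

The determinant is -2260.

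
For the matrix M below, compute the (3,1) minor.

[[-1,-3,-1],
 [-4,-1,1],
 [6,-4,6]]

-4

Delete row 3 and column 1; the remaining 2×2 submatrix is [-3 -1; -1 1].
Its determinant is (-3)·1 − (-1)·(-1) = -4.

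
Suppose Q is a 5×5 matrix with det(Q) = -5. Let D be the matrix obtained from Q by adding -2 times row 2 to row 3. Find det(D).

Adding a multiple of one row to another leaves the determinant unchanged.
det(D) = (1)·(-5) = -5

-5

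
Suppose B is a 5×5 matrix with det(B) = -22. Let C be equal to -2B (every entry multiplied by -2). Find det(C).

For a 5×5 matrix, det(-2B) = (-2)^5·det(B) = -32·det(B).
det(C) = (-32)·(-22) = 704

The determinant is 704.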